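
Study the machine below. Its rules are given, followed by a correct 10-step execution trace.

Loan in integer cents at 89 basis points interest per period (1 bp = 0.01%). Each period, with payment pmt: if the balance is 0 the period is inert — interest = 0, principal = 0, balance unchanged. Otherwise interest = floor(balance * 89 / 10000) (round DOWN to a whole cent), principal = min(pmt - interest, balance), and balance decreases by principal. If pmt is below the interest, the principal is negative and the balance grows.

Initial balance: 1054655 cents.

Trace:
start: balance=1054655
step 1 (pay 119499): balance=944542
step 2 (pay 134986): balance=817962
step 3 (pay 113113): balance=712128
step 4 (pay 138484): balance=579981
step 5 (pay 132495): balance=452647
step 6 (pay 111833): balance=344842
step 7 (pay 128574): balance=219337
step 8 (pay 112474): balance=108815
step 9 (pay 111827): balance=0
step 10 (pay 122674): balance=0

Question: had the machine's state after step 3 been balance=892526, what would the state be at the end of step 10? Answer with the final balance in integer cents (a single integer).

state after step 3 := balance=892526
step 4 (pay 138484): balance=761985
step 5 (pay 132495): balance=636271
step 6 (pay 111833): balance=530100
step 7 (pay 128574): balance=406243
step 8 (pay 112474): balance=297384
step 9 (pay 111827): balance=188203
step 10 (pay 122674): balance=67204

67204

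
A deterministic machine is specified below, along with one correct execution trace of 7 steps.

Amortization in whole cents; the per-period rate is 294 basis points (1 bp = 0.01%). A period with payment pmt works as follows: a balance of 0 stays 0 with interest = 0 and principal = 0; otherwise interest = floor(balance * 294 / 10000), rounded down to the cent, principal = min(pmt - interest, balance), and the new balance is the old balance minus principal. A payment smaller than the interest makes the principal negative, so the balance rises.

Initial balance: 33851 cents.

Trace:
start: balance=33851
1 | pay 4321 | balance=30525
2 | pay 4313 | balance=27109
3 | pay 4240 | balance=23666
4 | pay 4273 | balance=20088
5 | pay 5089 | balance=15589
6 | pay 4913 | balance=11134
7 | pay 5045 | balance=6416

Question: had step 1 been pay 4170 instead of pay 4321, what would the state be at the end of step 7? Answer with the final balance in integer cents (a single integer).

6595

(re-executing from step 1 with the substitution; state before step 1: balance=33851)
1 | pay 4170 | balance=30676
2 | pay 4313 | balance=27264
3 | pay 4240 | balance=23825
4 | pay 4273 | balance=20252
5 | pay 5089 | balance=15758
6 | pay 4913 | balance=11308
7 | pay 5045 | balance=6595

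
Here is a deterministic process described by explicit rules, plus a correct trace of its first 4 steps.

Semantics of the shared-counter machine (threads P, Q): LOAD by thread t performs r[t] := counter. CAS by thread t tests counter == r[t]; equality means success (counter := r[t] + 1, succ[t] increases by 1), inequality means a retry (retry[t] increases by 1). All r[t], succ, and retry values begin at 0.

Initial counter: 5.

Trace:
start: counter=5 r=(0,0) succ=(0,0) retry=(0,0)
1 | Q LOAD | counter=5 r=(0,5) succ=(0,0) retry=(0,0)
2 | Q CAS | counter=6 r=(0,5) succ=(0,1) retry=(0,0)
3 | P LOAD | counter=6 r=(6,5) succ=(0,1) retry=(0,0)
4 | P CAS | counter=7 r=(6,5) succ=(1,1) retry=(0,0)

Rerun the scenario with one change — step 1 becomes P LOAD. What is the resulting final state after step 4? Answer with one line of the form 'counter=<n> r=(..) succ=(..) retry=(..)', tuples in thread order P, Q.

counter=6 r=(5,0) succ=(1,0) retry=(0,1)

(re-executing from step 1 with the substitution; state before step 1: counter=5 r=(0,0) succ=(0,0) retry=(0,0))
1 | P LOAD | counter=5 r=(5,0) succ=(0,0) retry=(0,0)
2 | Q CAS | counter=5 r=(5,0) succ=(0,0) retry=(0,1)
3 | P LOAD | counter=5 r=(5,0) succ=(0,0) retry=(0,1)
4 | P CAS | counter=6 r=(5,0) succ=(1,0) retry=(0,1)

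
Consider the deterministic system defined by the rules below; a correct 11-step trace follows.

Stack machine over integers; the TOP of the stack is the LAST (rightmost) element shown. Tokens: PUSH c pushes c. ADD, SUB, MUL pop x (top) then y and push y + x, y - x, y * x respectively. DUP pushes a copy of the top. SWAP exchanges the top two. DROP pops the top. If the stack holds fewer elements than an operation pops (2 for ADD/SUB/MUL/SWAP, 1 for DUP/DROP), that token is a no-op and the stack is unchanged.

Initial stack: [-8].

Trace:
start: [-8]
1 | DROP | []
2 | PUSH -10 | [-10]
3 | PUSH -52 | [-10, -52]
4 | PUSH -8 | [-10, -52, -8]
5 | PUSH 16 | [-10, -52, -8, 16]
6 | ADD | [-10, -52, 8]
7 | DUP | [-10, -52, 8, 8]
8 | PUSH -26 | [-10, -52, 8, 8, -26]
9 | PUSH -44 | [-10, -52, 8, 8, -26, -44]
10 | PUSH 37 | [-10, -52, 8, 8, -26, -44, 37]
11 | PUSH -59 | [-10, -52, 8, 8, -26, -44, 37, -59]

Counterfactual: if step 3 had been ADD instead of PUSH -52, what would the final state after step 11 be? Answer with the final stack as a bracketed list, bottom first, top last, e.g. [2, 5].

[-10, 8, 8, -26, -44, 37, -59]

(re-executing from step 3 with the substitution; state before step 3: [-10])
3 | ADD | [-10]
4 | PUSH -8 | [-10, -8]
5 | PUSH 16 | [-10, -8, 16]
6 | ADD | [-10, 8]
7 | DUP | [-10, 8, 8]
8 | PUSH -26 | [-10, 8, 8, -26]
9 | PUSH -44 | [-10, 8, 8, -26, -44]
10 | PUSH 37 | [-10, 8, 8, -26, -44, 37]
11 | PUSH -59 | [-10, 8, 8, -26, -44, 37, -59]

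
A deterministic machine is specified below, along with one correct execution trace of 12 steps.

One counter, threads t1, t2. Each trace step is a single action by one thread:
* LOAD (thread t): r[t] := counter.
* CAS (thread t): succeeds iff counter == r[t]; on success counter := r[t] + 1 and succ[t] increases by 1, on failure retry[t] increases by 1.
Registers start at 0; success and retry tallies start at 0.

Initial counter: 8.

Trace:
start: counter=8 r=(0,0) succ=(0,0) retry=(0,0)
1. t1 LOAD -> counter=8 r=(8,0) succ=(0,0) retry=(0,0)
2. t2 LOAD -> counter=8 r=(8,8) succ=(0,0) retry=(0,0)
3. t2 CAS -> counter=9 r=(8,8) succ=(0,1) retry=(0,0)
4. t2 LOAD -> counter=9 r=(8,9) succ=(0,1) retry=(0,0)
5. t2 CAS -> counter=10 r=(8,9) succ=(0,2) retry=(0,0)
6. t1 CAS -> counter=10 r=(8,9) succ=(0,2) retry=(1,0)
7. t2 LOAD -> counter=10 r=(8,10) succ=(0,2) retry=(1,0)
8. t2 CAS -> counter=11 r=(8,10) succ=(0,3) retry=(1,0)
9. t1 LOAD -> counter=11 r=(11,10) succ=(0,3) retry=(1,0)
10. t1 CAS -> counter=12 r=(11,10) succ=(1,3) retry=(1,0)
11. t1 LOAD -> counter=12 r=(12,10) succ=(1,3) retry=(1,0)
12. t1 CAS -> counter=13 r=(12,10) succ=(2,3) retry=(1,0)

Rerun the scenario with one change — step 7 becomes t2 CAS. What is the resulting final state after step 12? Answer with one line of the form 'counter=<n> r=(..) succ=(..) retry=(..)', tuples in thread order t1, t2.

(re-executing from step 7 with the substitution; state before step 7: counter=10 r=(8,9) succ=(0,2) retry=(1,0))
7. t2 CAS -> counter=10 r=(8,9) succ=(0,2) retry=(1,1)
8. t2 CAS -> counter=10 r=(8,9) succ=(0,2) retry=(1,2)
9. t1 LOAD -> counter=10 r=(10,9) succ=(0,2) retry=(1,2)
10. t1 CAS -> counter=11 r=(10,9) succ=(1,2) retry=(1,2)
11. t1 LOAD -> counter=11 r=(11,9) succ=(1,2) retry=(1,2)
12. t1 CAS -> counter=12 r=(11,9) succ=(2,2) retry=(1,2)

counter=12 r=(11,9) succ=(2,2) retry=(1,2)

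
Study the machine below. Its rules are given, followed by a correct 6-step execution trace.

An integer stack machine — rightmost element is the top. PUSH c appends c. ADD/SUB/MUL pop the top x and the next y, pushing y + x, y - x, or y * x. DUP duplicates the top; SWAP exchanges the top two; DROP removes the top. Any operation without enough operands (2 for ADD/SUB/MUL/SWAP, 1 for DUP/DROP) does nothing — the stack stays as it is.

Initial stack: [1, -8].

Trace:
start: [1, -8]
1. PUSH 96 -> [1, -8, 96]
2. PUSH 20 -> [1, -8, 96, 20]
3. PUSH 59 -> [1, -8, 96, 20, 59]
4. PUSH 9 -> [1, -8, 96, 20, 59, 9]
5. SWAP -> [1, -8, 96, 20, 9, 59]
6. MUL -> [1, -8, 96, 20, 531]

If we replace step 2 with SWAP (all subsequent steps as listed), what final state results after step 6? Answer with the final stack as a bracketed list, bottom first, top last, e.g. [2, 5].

[1, 96, -8, 531]

(re-executing from step 2 with the substitution; state before step 2: [1, -8, 96])
2. SWAP -> [1, 96, -8]
3. PUSH 59 -> [1, 96, -8, 59]
4. PUSH 9 -> [1, 96, -8, 59, 9]
5. SWAP -> [1, 96, -8, 9, 59]
6. MUL -> [1, 96, -8, 531]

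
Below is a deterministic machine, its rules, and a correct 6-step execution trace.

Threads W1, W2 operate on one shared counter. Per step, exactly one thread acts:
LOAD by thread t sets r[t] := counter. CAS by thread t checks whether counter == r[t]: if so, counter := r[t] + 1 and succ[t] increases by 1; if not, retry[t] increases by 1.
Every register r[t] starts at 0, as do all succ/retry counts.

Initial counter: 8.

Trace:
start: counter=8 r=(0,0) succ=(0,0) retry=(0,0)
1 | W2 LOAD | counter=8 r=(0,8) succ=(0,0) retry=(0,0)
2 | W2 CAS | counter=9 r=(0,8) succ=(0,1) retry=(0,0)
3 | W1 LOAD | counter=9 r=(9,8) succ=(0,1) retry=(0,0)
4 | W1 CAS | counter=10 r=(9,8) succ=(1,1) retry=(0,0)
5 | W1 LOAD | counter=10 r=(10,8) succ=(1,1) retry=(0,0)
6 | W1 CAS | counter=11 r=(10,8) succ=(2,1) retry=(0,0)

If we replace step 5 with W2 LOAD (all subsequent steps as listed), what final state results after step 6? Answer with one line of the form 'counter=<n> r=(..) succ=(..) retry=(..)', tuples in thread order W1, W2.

counter=10 r=(9,10) succ=(1,1) retry=(1,0)

(re-executing from step 5 with the substitution; state before step 5: counter=10 r=(9,8) succ=(1,1) retry=(0,0))
5 | W2 LOAD | counter=10 r=(9,10) succ=(1,1) retry=(0,0)
6 | W1 CAS | counter=10 r=(9,10) succ=(1,1) retry=(1,0)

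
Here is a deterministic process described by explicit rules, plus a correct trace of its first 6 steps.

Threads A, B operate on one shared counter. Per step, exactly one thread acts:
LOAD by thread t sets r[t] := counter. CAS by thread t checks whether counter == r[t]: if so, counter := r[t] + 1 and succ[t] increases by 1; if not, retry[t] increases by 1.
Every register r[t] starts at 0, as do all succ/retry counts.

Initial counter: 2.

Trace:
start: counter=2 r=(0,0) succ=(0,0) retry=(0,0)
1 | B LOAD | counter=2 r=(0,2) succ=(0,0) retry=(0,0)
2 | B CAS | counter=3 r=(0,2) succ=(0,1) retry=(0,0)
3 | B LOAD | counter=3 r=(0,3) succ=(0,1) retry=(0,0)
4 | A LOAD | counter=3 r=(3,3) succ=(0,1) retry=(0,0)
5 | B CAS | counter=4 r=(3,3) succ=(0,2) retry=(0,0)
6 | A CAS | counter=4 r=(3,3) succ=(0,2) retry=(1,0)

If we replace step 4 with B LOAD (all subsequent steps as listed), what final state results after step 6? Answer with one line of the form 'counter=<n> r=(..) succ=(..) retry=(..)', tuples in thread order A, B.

(re-executing from step 4 with the substitution; state before step 4: counter=3 r=(0,3) succ=(0,1) retry=(0,0))
4 | B LOAD | counter=3 r=(0,3) succ=(0,1) retry=(0,0)
5 | B CAS | counter=4 r=(0,3) succ=(0,2) retry=(0,0)
6 | A CAS | counter=4 r=(0,3) succ=(0,2) retry=(1,0)

counter=4 r=(0,3) succ=(0,2) retry=(1,0)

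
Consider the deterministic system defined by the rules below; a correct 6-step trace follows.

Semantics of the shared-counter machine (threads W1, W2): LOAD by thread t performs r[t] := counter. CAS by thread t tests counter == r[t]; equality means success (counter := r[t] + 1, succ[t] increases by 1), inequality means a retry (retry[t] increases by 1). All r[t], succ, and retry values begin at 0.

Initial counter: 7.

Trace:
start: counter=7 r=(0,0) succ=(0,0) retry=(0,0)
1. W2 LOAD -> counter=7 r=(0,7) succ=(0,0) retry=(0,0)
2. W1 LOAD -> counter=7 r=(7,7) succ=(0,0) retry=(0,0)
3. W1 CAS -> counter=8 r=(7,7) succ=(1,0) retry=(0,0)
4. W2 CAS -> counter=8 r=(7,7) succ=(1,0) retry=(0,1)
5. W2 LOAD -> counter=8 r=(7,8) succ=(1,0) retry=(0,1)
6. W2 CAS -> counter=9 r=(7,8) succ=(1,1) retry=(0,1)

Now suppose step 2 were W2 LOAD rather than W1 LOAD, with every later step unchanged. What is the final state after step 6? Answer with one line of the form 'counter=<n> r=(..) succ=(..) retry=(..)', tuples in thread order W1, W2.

counter=9 r=(0,8) succ=(0,2) retry=(1,0)

(re-executing from step 2 with the substitution; state before step 2: counter=7 r=(0,7) succ=(0,0) retry=(0,0))
2. W2 LOAD -> counter=7 r=(0,7) succ=(0,0) retry=(0,0)
3. W1 CAS -> counter=7 r=(0,7) succ=(0,0) retry=(1,0)
4. W2 CAS -> counter=8 r=(0,7) succ=(0,1) retry=(1,0)
5. W2 LOAD -> counter=8 r=(0,8) succ=(0,1) retry=(1,0)
6. W2 CAS -> counter=9 r=(0,8) succ=(0,2) retry=(1,0)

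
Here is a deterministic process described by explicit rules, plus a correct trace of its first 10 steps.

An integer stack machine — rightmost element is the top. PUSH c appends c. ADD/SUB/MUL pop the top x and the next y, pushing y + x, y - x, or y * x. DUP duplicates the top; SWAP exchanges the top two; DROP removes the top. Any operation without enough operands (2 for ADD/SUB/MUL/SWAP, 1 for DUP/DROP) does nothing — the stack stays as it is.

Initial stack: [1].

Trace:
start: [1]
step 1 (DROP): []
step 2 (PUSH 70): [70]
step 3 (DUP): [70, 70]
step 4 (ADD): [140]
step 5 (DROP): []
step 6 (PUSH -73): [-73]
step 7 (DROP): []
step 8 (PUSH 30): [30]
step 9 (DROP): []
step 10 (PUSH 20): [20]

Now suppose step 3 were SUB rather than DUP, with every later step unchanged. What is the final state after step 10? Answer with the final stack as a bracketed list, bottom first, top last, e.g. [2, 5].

[20]

(re-executing from step 3 with the substitution; state before step 3: [70])
step 3 (SUB): [70]
step 4 (ADD): [70]
step 5 (DROP): []
step 6 (PUSH -73): [-73]
step 7 (DROP): []
step 8 (PUSH 30): [30]
step 9 (DROP): []
step 10 (PUSH 20): [20]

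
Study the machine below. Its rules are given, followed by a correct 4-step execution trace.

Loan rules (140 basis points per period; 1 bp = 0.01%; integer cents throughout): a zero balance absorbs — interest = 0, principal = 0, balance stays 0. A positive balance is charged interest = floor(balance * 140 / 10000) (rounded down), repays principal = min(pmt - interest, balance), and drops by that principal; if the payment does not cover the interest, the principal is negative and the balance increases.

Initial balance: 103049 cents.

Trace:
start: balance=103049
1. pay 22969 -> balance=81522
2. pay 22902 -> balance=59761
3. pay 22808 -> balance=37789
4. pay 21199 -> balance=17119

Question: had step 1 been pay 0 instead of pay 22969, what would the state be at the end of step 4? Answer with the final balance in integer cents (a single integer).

(re-executing from step 1 with the substitution; state before step 1: balance=103049)
1. pay 0 -> balance=104491
2. pay 22902 -> balance=83051
3. pay 22808 -> balance=61405
4. pay 21199 -> balance=41065

41065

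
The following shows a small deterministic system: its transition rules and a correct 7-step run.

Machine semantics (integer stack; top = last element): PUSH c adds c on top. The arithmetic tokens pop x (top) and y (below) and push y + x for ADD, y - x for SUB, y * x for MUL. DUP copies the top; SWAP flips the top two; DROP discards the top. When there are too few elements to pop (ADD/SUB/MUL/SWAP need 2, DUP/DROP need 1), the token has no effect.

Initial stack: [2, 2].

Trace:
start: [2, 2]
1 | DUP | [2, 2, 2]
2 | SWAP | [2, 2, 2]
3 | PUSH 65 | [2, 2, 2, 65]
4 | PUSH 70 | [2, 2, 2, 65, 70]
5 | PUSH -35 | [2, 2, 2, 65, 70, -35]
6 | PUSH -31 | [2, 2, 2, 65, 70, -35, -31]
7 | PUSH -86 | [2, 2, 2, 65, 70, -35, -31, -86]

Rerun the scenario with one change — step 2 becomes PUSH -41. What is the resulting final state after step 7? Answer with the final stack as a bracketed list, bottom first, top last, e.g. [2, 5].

[2, 2, 2, -41, 65, 70, -35, -31, -86]

(re-executing from step 2 with the substitution; state before step 2: [2, 2, 2])
2 | PUSH -41 | [2, 2, 2, -41]
3 | PUSH 65 | [2, 2, 2, -41, 65]
4 | PUSH 70 | [2, 2, 2, -41, 65, 70]
5 | PUSH -35 | [2, 2, 2, -41, 65, 70, -35]
6 | PUSH -31 | [2, 2, 2, -41, 65, 70, -35, -31]
7 | PUSH -86 | [2, 2, 2, -41, 65, 70, -35, -31, -86]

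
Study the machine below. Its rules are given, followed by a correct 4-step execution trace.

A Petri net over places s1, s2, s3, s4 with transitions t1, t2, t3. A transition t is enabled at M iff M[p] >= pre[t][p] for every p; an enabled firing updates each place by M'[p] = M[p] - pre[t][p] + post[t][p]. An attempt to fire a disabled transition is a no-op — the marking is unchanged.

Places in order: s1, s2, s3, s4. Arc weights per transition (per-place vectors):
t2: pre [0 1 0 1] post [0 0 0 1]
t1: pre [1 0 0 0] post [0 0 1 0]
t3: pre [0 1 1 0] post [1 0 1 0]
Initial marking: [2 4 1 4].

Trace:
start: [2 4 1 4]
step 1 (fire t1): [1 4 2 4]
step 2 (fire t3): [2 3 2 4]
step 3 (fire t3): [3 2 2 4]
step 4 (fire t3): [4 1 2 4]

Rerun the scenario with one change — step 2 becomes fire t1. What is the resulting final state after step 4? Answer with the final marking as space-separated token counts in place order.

(re-executing from step 2 with the substitution; state before step 2: [1 4 2 4])
step 2 (fire t1): [0 4 3 4]
step 3 (fire t3): [1 3 3 4]
step 4 (fire t3): [2 2 3 4]

2 2 3 4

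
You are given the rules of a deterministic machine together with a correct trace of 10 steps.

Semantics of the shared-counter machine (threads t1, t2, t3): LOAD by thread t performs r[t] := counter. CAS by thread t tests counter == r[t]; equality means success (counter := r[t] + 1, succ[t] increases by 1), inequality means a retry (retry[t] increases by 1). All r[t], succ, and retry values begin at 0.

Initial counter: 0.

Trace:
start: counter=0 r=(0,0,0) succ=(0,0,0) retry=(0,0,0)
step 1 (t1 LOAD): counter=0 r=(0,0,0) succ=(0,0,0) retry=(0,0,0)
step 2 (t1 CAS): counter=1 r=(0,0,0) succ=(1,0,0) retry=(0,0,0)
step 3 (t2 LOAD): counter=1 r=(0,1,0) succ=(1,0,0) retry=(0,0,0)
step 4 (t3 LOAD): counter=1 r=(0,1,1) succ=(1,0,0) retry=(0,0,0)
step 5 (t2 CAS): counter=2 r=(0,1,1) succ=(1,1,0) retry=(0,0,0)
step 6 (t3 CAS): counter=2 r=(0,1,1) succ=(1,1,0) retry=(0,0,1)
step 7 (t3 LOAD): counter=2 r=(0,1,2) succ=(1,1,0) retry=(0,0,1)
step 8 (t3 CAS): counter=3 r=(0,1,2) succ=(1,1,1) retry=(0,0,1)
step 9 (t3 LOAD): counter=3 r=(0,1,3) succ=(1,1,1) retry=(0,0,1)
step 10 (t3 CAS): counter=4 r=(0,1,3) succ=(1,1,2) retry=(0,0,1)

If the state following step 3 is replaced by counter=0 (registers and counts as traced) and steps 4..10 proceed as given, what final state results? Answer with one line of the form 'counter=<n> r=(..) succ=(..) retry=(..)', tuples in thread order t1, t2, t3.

state after step 3 := counter=0 r=(0,1,0) succ=(1,0,0) retry=(0,0,0)
step 4 (t3 LOAD): counter=0 r=(0,1,0) succ=(1,0,0) retry=(0,0,0)
step 5 (t2 CAS): counter=0 r=(0,1,0) succ=(1,0,0) retry=(0,1,0)
step 6 (t3 CAS): counter=1 r=(0,1,0) succ=(1,0,1) retry=(0,1,0)
step 7 (t3 LOAD): counter=1 r=(0,1,1) succ=(1,0,1) retry=(0,1,0)
step 8 (t3 CAS): counter=2 r=(0,1,1) succ=(1,0,2) retry=(0,1,0)
step 9 (t3 LOAD): counter=2 r=(0,1,2) succ=(1,0,2) retry=(0,1,0)
step 10 (t3 CAS): counter=3 r=(0,1,2) succ=(1,0,3) retry=(0,1,0)

counter=3 r=(0,1,2) succ=(1,0,3) retry=(0,1,0)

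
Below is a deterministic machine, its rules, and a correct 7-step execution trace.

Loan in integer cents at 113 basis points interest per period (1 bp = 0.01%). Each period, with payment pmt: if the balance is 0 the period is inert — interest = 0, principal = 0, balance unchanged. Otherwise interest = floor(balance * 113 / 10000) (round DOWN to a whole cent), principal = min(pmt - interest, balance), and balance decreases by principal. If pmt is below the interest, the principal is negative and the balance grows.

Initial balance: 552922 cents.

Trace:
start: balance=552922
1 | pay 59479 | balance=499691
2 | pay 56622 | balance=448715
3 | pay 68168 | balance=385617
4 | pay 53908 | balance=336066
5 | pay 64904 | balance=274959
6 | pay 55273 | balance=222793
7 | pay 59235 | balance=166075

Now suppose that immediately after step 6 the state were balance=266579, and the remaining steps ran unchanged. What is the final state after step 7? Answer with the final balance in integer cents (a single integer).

210356

state after step 6 := balance=266579
7 | pay 59235 | balance=210356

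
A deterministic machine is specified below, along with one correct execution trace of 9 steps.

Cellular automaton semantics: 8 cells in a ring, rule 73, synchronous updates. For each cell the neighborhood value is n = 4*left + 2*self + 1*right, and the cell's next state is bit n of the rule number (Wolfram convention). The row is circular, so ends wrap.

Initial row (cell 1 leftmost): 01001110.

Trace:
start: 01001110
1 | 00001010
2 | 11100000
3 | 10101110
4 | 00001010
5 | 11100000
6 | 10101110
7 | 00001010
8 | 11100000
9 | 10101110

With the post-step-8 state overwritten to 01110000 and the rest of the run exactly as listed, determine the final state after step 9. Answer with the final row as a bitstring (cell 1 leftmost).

01010111

state after step 8 := 01110000
9 | 01010111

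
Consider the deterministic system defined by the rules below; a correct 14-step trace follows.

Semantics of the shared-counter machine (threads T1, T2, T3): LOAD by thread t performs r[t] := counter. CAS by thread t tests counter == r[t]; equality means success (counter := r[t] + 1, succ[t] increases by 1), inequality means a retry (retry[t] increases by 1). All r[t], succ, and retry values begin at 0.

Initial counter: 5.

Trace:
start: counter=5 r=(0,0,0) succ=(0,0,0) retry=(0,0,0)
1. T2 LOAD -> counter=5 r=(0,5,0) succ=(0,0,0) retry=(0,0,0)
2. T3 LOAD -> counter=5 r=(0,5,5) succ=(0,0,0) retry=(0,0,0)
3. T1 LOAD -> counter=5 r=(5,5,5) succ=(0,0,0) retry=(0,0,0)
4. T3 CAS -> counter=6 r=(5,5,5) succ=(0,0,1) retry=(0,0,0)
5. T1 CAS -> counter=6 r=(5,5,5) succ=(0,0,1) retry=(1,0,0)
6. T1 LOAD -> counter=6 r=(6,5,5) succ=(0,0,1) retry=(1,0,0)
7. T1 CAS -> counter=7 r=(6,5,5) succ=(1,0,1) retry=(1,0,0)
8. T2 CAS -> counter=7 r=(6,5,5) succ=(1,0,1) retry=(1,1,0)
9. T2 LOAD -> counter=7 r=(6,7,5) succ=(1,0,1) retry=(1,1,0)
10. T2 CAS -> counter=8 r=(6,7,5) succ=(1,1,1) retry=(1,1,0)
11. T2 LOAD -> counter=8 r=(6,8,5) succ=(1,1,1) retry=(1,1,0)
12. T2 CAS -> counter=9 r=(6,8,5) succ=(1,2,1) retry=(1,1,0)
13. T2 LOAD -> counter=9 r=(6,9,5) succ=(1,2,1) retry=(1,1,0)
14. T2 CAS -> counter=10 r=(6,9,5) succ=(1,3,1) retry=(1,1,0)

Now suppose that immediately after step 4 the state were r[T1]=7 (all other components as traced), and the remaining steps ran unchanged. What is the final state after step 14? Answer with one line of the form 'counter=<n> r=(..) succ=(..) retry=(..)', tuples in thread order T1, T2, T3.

counter=10 r=(6,9,5) succ=(1,3,1) retry=(1,1,0)

state after step 4 := counter=6 r=(7,5,5) succ=(0,0,1) retry=(0,0,0)
5. T1 CAS -> counter=6 r=(7,5,5) succ=(0,0,1) retry=(1,0,0)
6. T1 LOAD -> counter=6 r=(6,5,5) succ=(0,0,1) retry=(1,0,0)
7. T1 CAS -> counter=7 r=(6,5,5) succ=(1,0,1) retry=(1,0,0)
8. T2 CAS -> counter=7 r=(6,5,5) succ=(1,0,1) retry=(1,1,0)
9. T2 LOAD -> counter=7 r=(6,7,5) succ=(1,0,1) retry=(1,1,0)
10. T2 CAS -> counter=8 r=(6,7,5) succ=(1,1,1) retry=(1,1,0)
11. T2 LOAD -> counter=8 r=(6,8,5) succ=(1,1,1) retry=(1,1,0)
12. T2 CAS -> counter=9 r=(6,8,5) succ=(1,2,1) retry=(1,1,0)
13. T2 LOAD -> counter=9 r=(6,9,5) succ=(1,2,1) retry=(1,1,0)
14. T2 CAS -> counter=10 r=(6,9,5) succ=(1,3,1) retry=(1,1,0)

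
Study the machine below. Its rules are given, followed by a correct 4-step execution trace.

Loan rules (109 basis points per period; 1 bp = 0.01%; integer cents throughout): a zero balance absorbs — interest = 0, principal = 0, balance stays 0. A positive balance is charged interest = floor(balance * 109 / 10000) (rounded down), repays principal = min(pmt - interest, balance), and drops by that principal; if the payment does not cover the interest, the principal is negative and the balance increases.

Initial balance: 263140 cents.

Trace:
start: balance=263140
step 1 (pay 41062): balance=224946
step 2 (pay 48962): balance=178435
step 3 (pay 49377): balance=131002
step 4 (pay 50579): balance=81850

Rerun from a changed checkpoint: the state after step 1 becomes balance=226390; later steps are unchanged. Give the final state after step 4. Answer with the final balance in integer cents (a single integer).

83343

state after step 1 := balance=226390
step 2 (pay 48962): balance=179895
step 3 (pay 49377): balance=132478
step 4 (pay 50579): balance=83343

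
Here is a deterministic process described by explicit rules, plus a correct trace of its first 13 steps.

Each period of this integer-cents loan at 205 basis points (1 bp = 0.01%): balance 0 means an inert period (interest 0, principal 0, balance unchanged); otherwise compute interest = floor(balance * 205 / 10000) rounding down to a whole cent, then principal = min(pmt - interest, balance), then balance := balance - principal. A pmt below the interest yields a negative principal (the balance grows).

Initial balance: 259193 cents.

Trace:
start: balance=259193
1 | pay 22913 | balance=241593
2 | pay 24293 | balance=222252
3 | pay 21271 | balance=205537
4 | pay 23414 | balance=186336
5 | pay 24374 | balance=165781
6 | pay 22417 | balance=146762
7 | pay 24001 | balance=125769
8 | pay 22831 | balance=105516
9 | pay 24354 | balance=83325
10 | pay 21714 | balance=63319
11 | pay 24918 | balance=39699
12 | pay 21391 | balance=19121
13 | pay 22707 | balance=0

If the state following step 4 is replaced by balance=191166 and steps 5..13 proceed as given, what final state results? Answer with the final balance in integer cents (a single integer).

state after step 4 := balance=191166
5 | pay 24374 | balance=170710
6 | pay 22417 | balance=151792
7 | pay 24001 | balance=130902
8 | pay 22831 | balance=110754
9 | pay 24354 | balance=88670
10 | pay 21714 | balance=68773
11 | pay 24918 | balance=45264
12 | pay 21391 | balance=24800
13 | pay 22707 | balance=2601

2601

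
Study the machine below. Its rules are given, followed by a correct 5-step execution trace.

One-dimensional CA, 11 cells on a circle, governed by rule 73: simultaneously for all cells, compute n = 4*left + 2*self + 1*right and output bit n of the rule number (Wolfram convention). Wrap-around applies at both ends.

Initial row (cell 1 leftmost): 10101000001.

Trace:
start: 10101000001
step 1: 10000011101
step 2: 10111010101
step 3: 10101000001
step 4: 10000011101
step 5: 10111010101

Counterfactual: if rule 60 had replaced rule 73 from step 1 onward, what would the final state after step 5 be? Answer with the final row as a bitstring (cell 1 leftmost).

(re-executing steps 1..5 under rule 60; state before step 1: 10101000001)
step 1: 01111100001
step 2: 11000010001
step 3: 00100011001
step 4: 10110010101
step 5: 01101011111

01101011111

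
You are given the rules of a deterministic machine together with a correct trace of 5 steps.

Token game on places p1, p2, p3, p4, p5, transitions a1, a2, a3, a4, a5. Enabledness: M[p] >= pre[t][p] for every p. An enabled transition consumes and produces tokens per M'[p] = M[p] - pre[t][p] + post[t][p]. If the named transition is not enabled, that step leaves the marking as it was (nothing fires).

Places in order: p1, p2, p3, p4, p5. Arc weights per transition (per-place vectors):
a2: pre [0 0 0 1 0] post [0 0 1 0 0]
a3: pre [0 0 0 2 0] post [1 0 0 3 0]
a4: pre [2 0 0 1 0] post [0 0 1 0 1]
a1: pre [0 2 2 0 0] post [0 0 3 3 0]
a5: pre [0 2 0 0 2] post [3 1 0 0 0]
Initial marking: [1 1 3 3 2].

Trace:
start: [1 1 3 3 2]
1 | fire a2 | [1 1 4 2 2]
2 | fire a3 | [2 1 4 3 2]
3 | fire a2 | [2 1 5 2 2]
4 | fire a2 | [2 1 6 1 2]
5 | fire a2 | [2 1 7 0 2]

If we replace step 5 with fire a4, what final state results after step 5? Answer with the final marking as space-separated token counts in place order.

(re-executing from step 5 with the substitution; state before step 5: [2 1 6 1 2])
5 | fire a4 | [0 1 7 0 3]

0 1 7 0 3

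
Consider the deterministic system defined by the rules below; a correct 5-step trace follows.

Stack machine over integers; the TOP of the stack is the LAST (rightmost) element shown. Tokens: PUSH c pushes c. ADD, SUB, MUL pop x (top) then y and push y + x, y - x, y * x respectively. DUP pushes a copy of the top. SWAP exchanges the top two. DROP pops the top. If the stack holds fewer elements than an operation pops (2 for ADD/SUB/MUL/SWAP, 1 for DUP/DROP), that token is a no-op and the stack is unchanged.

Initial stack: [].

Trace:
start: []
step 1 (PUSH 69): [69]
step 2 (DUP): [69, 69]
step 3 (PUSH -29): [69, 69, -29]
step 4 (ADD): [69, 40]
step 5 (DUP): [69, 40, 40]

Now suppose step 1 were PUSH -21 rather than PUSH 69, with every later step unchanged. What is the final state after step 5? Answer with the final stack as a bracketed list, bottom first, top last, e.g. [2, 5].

(re-executing from step 1 with the substitution; state before step 1: [])
step 1 (PUSH -21): [-21]
step 2 (DUP): [-21, -21]
step 3 (PUSH -29): [-21, -21, -29]
step 4 (ADD): [-21, -50]
step 5 (DUP): [-21, -50, -50]

[-21, -50, -50]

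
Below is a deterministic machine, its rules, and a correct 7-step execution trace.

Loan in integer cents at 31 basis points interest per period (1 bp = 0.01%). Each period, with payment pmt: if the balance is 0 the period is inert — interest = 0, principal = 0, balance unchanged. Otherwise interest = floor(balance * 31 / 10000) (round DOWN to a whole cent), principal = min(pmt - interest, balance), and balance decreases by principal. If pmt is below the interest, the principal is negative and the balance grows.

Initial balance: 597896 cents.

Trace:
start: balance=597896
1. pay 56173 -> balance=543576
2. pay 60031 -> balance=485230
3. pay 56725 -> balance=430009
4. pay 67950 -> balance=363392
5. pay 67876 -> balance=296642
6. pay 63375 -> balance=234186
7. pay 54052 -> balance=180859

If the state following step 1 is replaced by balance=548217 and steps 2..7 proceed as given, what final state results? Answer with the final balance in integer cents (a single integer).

state after step 1 := balance=548217
2. pay 60031 -> balance=489885
3. pay 56725 -> balance=434678
4. pay 67950 -> balance=368075
5. pay 67876 -> balance=301340
6. pay 63375 -> balance=238899
7. pay 54052 -> balance=185587

185587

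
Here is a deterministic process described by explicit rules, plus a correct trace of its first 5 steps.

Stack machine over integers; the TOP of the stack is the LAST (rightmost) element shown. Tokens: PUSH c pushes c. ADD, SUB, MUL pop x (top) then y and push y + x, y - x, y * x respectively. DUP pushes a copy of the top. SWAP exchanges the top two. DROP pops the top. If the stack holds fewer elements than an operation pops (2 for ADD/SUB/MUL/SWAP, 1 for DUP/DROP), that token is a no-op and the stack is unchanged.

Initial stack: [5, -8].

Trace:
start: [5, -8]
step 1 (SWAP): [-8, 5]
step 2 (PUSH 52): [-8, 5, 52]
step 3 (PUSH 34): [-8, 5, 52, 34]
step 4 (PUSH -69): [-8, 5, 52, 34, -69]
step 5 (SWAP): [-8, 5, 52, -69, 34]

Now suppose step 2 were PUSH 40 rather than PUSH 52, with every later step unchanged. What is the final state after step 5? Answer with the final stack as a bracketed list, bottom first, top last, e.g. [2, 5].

(re-executing from step 2 with the substitution; state before step 2: [-8, 5])
step 2 (PUSH 40): [-8, 5, 40]
step 3 (PUSH 34): [-8, 5, 40, 34]
step 4 (PUSH -69): [-8, 5, 40, 34, -69]
step 5 (SWAP): [-8, 5, 40, -69, 34]

[-8, 5, 40, -69, 34]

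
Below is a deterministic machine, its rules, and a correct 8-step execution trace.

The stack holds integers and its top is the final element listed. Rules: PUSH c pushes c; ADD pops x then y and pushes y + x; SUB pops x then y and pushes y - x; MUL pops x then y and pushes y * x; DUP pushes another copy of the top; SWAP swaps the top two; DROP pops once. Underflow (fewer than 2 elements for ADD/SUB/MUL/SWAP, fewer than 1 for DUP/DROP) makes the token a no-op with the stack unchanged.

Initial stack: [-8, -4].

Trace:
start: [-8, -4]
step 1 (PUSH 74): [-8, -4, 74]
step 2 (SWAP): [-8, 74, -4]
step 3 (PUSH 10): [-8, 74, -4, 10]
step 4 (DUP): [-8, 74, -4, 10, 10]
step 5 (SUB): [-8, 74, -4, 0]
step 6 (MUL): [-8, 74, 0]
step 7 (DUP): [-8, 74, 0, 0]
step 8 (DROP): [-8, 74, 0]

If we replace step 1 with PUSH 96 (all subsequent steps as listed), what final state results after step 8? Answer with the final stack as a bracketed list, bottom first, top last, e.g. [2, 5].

(re-executing from step 1 with the substitution; state before step 1: [-8, -4])
step 1 (PUSH 96): [-8, -4, 96]
step 2 (SWAP): [-8, 96, -4]
step 3 (PUSH 10): [-8, 96, -4, 10]
step 4 (DUP): [-8, 96, -4, 10, 10]
step 5 (SUB): [-8, 96, -4, 0]
step 6 (MUL): [-8, 96, 0]
step 7 (DUP): [-8, 96, 0, 0]
step 8 (DROP): [-8, 96, 0]

[-8, 96, 0]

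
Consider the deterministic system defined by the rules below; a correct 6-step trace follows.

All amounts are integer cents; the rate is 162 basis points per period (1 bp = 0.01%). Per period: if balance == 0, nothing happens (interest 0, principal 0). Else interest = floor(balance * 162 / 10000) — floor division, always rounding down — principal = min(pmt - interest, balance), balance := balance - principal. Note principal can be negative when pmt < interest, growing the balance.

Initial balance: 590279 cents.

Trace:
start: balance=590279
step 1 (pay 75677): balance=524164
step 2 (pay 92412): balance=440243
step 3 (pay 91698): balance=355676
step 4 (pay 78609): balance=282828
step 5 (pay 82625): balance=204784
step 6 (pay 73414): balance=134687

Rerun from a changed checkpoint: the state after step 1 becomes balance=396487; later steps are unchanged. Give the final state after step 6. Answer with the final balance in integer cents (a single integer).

state after step 1 := balance=396487
step 2 (pay 92412): balance=310498
step 3 (pay 91698): balance=223830
step 4 (pay 78609): balance=148847
step 5 (pay 82625): balance=68633
step 6 (pay 73414): balance=0

0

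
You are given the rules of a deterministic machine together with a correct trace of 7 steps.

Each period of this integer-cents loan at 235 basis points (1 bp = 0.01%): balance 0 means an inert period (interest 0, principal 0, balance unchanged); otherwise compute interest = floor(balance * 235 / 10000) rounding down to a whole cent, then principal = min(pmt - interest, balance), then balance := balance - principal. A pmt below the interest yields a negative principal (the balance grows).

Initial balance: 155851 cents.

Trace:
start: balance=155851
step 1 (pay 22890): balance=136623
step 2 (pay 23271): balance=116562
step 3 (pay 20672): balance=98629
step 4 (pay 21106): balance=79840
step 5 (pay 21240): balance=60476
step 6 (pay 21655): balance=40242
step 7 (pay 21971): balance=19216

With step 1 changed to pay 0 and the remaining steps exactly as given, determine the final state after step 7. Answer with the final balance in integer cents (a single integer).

45528

(re-executing from step 1 with the substitution; state before step 1: balance=155851)
step 1 (pay 0): balance=159513
step 2 (pay 23271): balance=139990
step 3 (pay 20672): balance=122607
step 4 (pay 21106): balance=104382
step 5 (pay 21240): balance=85594
step 6 (pay 21655): balance=65950
step 7 (pay 21971): balance=45528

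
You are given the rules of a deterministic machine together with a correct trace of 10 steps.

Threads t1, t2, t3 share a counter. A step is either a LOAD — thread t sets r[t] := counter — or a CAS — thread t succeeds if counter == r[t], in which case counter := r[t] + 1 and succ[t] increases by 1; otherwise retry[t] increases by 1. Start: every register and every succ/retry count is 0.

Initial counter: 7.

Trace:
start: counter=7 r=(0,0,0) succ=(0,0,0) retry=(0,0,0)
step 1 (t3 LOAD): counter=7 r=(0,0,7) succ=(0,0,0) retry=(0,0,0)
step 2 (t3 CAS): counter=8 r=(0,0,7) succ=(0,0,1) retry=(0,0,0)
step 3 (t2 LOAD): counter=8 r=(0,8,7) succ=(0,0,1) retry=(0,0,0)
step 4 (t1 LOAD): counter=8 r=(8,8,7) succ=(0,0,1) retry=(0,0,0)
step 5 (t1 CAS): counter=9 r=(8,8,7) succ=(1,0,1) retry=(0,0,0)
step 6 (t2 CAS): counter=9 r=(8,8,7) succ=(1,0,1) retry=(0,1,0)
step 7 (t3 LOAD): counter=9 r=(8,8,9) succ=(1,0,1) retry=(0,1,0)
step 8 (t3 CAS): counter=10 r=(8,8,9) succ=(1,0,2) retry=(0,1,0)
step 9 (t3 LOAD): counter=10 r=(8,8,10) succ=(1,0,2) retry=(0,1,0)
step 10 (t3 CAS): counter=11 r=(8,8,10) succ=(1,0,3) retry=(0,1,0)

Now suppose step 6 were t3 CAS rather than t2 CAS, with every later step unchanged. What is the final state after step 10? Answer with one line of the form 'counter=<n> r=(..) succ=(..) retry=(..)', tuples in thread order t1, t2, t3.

counter=11 r=(8,8,10) succ=(1,0,3) retry=(0,0,1)

(re-executing from step 6 with the substitution; state before step 6: counter=9 r=(8,8,7) succ=(1,0,1) retry=(0,0,0))
step 6 (t3 CAS): counter=9 r=(8,8,7) succ=(1,0,1) retry=(0,0,1)
step 7 (t3 LOAD): counter=9 r=(8,8,9) succ=(1,0,1) retry=(0,0,1)
step 8 (t3 CAS): counter=10 r=(8,8,9) succ=(1,0,2) retry=(0,0,1)
step 9 (t3 LOAD): counter=10 r=(8,8,10) succ=(1,0,2) retry=(0,0,1)
step 10 (t3 CAS): counter=11 r=(8,8,10) succ=(1,0,3) retry=(0,0,1)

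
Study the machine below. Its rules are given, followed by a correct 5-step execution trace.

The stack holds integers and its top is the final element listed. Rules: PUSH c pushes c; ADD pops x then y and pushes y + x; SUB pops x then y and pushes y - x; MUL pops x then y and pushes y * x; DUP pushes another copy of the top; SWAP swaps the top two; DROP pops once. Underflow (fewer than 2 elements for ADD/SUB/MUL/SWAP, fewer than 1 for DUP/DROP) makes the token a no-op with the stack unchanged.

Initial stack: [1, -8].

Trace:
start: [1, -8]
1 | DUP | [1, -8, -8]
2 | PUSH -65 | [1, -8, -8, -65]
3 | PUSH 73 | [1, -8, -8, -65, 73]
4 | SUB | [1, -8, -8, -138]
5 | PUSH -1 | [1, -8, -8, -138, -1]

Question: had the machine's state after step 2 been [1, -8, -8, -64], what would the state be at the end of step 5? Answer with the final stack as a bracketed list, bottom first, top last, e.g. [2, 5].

state after step 2 := [1, -8, -8, -64]
3 | PUSH 73 | [1, -8, -8, -64, 73]
4 | SUB | [1, -8, -8, -137]
5 | PUSH -1 | [1, -8, -8, -137, -1]

[1, -8, -8, -137, -1]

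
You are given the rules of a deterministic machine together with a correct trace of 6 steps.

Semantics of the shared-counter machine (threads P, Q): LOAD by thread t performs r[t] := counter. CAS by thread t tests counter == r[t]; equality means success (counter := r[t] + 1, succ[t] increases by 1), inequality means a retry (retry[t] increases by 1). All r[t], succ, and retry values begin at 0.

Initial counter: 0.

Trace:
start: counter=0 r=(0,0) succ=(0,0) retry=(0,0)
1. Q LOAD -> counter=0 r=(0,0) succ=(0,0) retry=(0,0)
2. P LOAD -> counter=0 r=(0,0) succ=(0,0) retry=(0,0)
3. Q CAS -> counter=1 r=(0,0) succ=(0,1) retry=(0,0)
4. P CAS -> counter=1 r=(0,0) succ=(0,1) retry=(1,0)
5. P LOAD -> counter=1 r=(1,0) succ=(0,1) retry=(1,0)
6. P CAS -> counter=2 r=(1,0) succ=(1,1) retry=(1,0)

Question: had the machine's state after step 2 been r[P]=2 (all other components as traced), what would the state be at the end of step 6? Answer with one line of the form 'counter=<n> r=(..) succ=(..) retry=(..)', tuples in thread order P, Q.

state after step 2 := counter=0 r=(2,0) succ=(0,0) retry=(0,0)
3. Q CAS -> counter=1 r=(2,0) succ=(0,1) retry=(0,0)
4. P CAS -> counter=1 r=(2,0) succ=(0,1) retry=(1,0)
5. P LOAD -> counter=1 r=(1,0) succ=(0,1) retry=(1,0)
6. P CAS -> counter=2 r=(1,0) succ=(1,1) retry=(1,0)

counter=2 r=(1,0) succ=(1,1) retry=(1,0)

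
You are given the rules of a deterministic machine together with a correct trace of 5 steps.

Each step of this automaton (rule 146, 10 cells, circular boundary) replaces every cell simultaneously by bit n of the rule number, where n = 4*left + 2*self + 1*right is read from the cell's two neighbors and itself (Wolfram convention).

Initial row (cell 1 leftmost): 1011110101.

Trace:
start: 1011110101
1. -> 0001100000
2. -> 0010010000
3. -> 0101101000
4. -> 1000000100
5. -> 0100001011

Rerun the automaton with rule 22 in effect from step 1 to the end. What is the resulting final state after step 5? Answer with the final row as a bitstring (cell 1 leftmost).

0101000000

(re-executing steps 1..5 under rule 22; state before step 1: 1011110101)
1. -> 0000000100
2. -> 0000001110
3. -> 0000010001
4. -> 1000111011
5. -> 0101000000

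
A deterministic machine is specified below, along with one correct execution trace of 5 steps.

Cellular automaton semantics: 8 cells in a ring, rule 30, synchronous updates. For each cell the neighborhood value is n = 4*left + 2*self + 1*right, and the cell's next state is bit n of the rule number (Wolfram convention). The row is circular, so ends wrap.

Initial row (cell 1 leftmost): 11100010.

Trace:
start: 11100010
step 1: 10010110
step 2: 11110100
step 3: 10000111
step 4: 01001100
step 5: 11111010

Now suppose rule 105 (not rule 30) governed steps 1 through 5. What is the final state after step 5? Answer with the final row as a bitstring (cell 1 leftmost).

(re-executing steps 1..5 under rule 105; state before step 1: 11100010)
step 1: 10101001
step 2: 11010001
step 3: 01100101
step 4: 11100010
step 5: 10101001

10101001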